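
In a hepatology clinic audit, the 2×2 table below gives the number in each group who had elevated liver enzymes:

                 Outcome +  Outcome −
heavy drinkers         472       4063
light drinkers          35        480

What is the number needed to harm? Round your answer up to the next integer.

risk, heavy drinkers = 472/4535 = 0.104079
risk, light drinkers = 35/515 = 0.067961
absolute risk difference = 0.036118
1 / 0.036118 = 27.687 → round up → 28

NNH = 28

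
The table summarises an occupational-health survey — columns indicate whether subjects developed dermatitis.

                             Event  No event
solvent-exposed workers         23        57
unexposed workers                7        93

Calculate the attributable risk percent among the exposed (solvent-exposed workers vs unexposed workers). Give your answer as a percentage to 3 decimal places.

risk, solvent-exposed workers = 23/80 = 0.2875
risk, unexposed workers = 7/100 = 0.0700
AR% = (0.2875 − 0.0700) / 0.2875 = 0.7565 → 75.652%

AR%: 75.652%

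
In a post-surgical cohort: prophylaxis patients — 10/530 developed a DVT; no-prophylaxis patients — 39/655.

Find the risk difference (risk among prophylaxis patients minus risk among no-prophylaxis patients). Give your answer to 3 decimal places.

risk, prophylaxis patients = 10/530 = 0.01887
risk, no-prophylaxis patients = 39/655 = 0.05954
risk difference = 0.01887 − 0.05954 = -0.041

-0.041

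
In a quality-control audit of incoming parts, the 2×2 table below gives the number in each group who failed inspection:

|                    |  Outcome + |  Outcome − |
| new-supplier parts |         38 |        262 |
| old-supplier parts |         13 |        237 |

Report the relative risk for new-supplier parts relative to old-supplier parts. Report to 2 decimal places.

risk, new-supplier parts = 38/300 = 0.1267
risk, old-supplier parts = 13/250 = 0.0520
RR = 0.1267 / 0.0520 = 2.44

RR: 2.44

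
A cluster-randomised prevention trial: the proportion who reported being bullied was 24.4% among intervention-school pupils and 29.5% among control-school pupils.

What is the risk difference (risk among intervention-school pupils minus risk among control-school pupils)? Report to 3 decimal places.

risk difference = 0.2440 − 0.2950 = -0.051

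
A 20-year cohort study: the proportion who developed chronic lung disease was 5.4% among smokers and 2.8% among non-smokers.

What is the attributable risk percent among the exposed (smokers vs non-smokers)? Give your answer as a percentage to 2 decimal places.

AR% = (0.05400 − 0.02800) / 0.05400 = 0.4815 → 48.15%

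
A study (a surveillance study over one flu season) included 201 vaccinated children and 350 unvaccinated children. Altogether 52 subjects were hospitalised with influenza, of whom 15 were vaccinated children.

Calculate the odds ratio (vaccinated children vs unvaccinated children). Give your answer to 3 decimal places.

vaccinated children without the outcome: 201 − 15 = 186
unvaccinated children with the outcome: 52 − 15 = 37
unvaccinated children without the outcome: 350 − 37 = 313
OR = (15 × 313) / (186 × 37) = 4695/6882 ≈ 0.682

OR = 0.682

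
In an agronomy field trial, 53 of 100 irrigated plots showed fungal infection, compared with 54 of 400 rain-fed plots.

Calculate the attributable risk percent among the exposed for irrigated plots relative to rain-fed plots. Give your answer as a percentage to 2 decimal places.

risk, irrigated plots = 53/100 = 0.5300
risk, rain-fed plots = 54/400 = 0.1350
AR% = (0.5300 − 0.1350) / 0.5300 = 0.7453 → 74.53%

AR%: 74.53%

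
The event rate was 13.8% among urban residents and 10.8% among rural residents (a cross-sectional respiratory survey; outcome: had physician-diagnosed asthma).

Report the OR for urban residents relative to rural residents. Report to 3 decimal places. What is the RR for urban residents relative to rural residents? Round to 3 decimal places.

OR = 1.322; RR = 1.278

odds, urban residents = 0.1380/0.8620 = 0.1601
odds, rural residents = 0.1080/0.8920 = 0.1211
OR = 0.1601 / 0.1211 = 1.322
RR = 0.1380 / 0.1080 = 1.278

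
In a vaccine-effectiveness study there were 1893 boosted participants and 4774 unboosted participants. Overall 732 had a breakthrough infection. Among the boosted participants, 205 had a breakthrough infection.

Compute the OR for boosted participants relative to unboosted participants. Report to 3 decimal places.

boosted participants without the outcome: 1893 − 205 = 1688
unboosted participants with the outcome: 732 − 205 = 527
unboosted participants without the outcome: 4774 − 527 = 4247
OR = (205 × 4247) / (1688 × 527) = 870635/889576 ≈ 0.979

0.979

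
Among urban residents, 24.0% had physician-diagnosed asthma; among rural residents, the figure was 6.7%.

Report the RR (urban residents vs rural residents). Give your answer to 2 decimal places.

RR = 0.2400 / 0.0670 = 3.58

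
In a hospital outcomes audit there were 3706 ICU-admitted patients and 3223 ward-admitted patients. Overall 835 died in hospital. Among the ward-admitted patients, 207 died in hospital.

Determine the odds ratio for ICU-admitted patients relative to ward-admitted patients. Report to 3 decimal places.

ICU-admitted patients with the outcome: 835 − 207 = 628
ICU-admitted patients without the outcome: 3706 − 628 = 3078
ward-admitted patients without the outcome: 3223 − 207 = 3016
OR = (628 × 3016) / (3078 × 207) = 1894048/637146 ≈ 2.973

OR = 2.973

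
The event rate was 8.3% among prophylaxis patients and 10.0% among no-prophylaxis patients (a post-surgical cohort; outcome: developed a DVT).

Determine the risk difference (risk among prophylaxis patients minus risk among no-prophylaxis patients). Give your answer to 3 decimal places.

risk difference = 0.0830 − 0.1000 = -0.017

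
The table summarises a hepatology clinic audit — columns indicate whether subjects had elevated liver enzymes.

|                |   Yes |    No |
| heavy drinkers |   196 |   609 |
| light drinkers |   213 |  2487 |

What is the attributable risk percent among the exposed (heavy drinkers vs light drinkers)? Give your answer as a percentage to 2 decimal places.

67.60%

risk, heavy drinkers = 196/805 = 0.2435
risk, light drinkers = 213/2700 = 0.0789
AR% = (0.2435 − 0.0789) / 0.2435 = 0.6760 → 67.60%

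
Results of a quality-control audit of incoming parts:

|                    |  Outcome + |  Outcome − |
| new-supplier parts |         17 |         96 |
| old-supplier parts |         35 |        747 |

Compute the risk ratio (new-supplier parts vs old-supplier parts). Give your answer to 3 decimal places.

RR ≈ 3.361

risk, new-supplier parts = 17/113 = 0.15044
risk, old-supplier parts = 35/782 = 0.04476
RR = 0.15044 / 0.04476 = 3.361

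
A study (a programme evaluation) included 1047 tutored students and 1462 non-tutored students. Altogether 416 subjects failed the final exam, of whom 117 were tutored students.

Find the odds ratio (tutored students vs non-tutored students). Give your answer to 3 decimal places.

tutored students without the outcome: 1047 − 117 = 930
non-tutored students with the outcome: 416 − 117 = 299
non-tutored students without the outcome: 1462 − 299 = 1163
odds, tutored students = 117/930 = 0.1258
odds, non-tutored students = 299/1163 = 0.2571
OR = 0.1258 / 0.2571 = 0.489

0.489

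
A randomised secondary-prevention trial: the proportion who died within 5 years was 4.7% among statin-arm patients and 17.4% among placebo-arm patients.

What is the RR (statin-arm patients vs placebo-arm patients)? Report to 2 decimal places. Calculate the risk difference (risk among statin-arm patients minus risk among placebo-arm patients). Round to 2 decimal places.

RR = 0.27; RD = -0.13

RR = 0.04700 / 0.17400 = 0.27
risk difference = 0.04700 − 0.17400 = -0.13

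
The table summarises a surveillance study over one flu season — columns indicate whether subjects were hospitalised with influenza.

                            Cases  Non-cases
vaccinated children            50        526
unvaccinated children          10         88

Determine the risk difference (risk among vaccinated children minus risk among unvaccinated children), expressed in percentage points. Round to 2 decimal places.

risk, vaccinated children = 50/576 = 0.0868
risk, unvaccinated children = 10/98 = 0.1020
risk difference = 0.0868 − 0.1020 = -0.0152 → -1.52 percentage points

RD ≈ -1.52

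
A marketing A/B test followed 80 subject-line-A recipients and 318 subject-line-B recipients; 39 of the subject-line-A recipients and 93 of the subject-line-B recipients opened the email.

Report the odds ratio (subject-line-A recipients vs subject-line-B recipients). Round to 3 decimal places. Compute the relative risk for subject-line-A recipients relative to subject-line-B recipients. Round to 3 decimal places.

OR = (39 × 225) / (41 × 93) = 8775/3813 ≈ 2.301
risk, subject-line-A recipients = 39/80 = 0.4875
risk, subject-line-B recipients = 93/318 = 0.2925
RR = 0.4875 / 0.2925 = 1.667

OR = 2.301; RR = 1.667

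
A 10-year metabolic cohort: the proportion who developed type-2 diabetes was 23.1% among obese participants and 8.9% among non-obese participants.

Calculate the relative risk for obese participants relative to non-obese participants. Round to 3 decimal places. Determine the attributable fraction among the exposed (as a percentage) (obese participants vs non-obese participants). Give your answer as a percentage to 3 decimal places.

RR = 0.2310 / 0.0890 = 2.596
AR% = (0.2310 − 0.0890) / 0.2310 = 0.6147 → 61.472%

RR = 2.596; AR% = 61.472%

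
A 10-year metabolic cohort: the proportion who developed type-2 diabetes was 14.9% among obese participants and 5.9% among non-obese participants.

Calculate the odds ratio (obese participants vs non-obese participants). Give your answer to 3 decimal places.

odds, obese participants = 0.1490/0.8510 = 0.1751
odds, non-obese participants = 0.0590/0.9410 = 0.0627
OR = 0.1751 / 0.0627 = 2.793

OR ≈ 2.793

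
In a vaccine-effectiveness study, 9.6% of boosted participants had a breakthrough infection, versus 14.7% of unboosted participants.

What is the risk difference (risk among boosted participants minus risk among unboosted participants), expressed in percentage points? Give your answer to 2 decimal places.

risk difference = 0.0960 − 0.1470 = -0.0510 → -5.10 percentage points

RD ≈ -5.10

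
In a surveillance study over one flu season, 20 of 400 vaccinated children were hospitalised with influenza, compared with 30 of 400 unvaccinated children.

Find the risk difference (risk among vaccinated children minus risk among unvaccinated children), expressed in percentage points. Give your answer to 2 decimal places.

risk, vaccinated children = 20/400 = 0.0500
risk, unvaccinated children = 30/400 = 0.0750
risk difference = 0.0500 − 0.0750 = -0.0250 → -2.50 percentage points

RD ≈ -2.50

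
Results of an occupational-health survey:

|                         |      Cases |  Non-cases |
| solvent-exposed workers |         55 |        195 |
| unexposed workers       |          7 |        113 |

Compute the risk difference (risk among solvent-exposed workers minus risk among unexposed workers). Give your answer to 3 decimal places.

RD ≈ 0.162

risk, solvent-exposed workers = 55/250 = 0.2200
risk, unexposed workers = 7/120 = 0.0583
risk difference = 0.2200 − 0.0583 = 0.162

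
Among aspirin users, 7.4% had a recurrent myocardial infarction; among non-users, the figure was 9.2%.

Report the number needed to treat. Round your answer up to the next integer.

absolute risk difference = 0.018000
1 / 0.018000 = 55.556 → round up → 56

56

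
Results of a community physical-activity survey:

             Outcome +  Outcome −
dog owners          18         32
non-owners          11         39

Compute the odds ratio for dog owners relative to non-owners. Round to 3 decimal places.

OR = (18 × 39) / (32 × 11) = 702/352 ≈ 1.994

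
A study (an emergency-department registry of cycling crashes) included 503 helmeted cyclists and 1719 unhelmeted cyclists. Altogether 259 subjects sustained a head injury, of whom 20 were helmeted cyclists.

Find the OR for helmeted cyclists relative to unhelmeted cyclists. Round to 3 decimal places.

helmeted cyclists without the outcome: 503 − 20 = 483
unhelmeted cyclists with the outcome: 259 − 20 = 239
unhelmeted cyclists without the outcome: 1719 − 239 = 1480
OR = (20 × 1480) / (483 × 239) = 29600/115437 ≈ 0.256

OR: 0.256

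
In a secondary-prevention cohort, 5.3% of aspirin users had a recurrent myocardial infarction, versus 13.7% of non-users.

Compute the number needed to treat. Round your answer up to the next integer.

NNT: 12

absolute risk difference = 0.084000
1 / 0.084000 = 11.905 → round up → 12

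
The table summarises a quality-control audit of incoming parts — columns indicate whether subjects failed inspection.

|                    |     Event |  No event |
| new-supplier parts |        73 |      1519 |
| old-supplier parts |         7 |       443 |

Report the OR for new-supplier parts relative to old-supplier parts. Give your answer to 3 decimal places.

OR = (73 × 443) / (1519 × 7) = 32339/10633 ≈ 3.041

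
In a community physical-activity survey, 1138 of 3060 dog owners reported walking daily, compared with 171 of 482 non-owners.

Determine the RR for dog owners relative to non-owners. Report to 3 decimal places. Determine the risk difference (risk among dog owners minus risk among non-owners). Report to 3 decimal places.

RR = 1.048; RD = 0.017

risk, dog owners = 1138/3060 = 0.3719
risk, non-owners = 171/482 = 0.3548
RR = 0.3719 / 0.3548 = 1.048
risk difference = 0.3719 − 0.3548 = 0.017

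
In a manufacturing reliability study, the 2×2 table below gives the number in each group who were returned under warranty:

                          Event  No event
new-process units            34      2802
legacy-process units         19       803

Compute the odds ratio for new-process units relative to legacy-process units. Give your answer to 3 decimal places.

OR = (34 × 803) / (2802 × 19) = 27302/53238 ≈ 0.513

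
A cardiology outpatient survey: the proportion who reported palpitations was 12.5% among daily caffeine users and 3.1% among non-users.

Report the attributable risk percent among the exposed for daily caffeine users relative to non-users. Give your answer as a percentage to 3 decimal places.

AR% = (0.12500 − 0.03100) / 0.12500 = 0.7520 → 75.200%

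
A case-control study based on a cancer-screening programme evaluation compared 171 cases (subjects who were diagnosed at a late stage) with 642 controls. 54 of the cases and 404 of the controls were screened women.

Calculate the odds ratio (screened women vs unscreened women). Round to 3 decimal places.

OR = (54 × 238) / (404 × 117) = 12852/47268 ≈ 0.272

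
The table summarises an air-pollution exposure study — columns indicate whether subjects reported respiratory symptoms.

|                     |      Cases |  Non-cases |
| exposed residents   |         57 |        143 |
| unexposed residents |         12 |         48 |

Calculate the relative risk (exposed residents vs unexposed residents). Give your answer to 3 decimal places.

RR ≈ 1.425

risk, exposed residents = 57/200 = 0.2850
risk, unexposed residents = 12/60 = 0.2000
RR = 0.2850 / 0.2000 = 1.425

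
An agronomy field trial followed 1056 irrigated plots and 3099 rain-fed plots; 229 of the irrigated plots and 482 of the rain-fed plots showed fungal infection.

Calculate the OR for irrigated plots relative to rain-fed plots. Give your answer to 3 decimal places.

OR = 1.503

odds, irrigated plots = 229/827 = 0.2769
odds, rain-fed plots = 482/2617 = 0.1842
OR = 0.2769 / 0.1842 = 1.503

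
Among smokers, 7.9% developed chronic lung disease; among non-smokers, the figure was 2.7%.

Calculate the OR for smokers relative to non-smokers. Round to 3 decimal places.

3.091

odds, smokers = 0.07900/0.92100 = 0.08578
odds, non-smokers = 0.02700/0.97300 = 0.02775
OR = 0.08578 / 0.02775 = 3.091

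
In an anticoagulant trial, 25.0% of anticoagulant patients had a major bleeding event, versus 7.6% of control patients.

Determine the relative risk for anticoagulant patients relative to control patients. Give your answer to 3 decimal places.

RR = 0.2500 / 0.0760 = 3.289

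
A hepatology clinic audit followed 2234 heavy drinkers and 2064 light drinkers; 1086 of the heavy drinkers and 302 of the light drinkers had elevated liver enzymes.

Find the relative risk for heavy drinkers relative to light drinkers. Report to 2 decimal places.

risk, heavy drinkers = 1086/2234 = 0.4861
risk, light drinkers = 302/2064 = 0.1463
RR = 0.4861 / 0.1463 = 3.32

RR: 3.32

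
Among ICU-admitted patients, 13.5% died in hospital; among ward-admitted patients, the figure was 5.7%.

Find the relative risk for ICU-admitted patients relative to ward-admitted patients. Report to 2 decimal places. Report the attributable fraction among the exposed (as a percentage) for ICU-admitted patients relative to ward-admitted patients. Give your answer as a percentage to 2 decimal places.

RR = 0.1350 / 0.0570 = 2.37
AR% = (0.1350 − 0.0570) / 0.1350 = 0.5778 → 57.78%

RR = 2.37; AR% = 57.78%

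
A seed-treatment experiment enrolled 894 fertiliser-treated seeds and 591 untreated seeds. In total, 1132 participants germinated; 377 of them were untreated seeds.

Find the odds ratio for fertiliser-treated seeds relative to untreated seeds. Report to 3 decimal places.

OR: 3.083

fertiliser-treated seeds with the outcome: 1132 − 377 = 755
fertiliser-treated seeds without the outcome: 894 − 755 = 139
untreated seeds without the outcome: 591 − 377 = 214
odds, fertiliser-treated seeds = 755/139 = 5.4317
odds, untreated seeds = 377/214 = 1.7617
OR = 5.4317 / 1.7617 = 3.083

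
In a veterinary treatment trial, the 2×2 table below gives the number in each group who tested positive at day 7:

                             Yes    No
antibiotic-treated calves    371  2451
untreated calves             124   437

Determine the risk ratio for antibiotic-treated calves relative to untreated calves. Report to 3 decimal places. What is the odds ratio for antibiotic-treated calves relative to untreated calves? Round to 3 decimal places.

RR = 0.595; OR = 0.533

risk, antibiotic-treated calves = 371/2822 = 0.1315
risk, untreated calves = 124/561 = 0.2210
RR = 0.1315 / 0.2210 = 0.595
odds, antibiotic-treated calves = 371/2451 = 0.1514
odds, untreated calves = 124/437 = 0.2838
OR = 0.1514 / 0.2838 = 0.533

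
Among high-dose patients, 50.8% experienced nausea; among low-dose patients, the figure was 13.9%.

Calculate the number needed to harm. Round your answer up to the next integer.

3

absolute risk difference = 0.369000
1 / 0.369000 = 2.710 → round up → 3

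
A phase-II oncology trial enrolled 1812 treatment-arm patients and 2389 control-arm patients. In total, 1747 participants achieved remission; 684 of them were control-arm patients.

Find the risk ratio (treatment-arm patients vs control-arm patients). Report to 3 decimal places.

treatment-arm patients with the outcome: 1747 − 684 = 1063
treatment-arm patients without the outcome: 1812 − 1063 = 749
control-arm patients without the outcome: 2389 − 684 = 1705
risk, treatment-arm patients = 1063/1812 = 0.5866
risk, control-arm patients = 684/2389 = 0.2863
RR = 0.5866 / 0.2863 = 2.049

RR: 2.049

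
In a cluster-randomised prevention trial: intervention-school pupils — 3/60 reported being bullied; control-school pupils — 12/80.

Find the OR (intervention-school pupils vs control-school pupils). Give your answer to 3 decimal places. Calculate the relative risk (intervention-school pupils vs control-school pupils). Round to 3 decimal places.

odds, intervention-school pupils = 3/57 = 0.0526
odds, control-school pupils = 12/68 = 0.1765
OR = 0.0526 / 0.1765 = 0.298
risk, intervention-school pupils = 3/60 = 0.0500
risk, control-school pupils = 12/80 = 0.1500
RR = 0.0500 / 0.1500 = 0.333

OR = 0.298; RR = 0.333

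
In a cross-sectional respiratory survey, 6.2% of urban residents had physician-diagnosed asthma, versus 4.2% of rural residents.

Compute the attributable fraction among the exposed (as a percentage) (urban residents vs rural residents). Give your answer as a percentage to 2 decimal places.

AR% = (0.06200 − 0.04200) / 0.06200 = 0.3226 → 32.26%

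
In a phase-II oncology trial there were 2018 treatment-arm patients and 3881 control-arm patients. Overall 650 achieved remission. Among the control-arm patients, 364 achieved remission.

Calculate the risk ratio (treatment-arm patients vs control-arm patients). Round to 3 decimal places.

1.511

treatment-arm patients with the outcome: 650 − 364 = 286
treatment-arm patients without the outcome: 2018 − 286 = 1732
control-arm patients without the outcome: 3881 − 364 = 3517
risk, treatment-arm patients = 286/2018 = 0.1417
risk, control-arm patients = 364/3881 = 0.0938
RR = 0.1417 / 0.0938 = 1.511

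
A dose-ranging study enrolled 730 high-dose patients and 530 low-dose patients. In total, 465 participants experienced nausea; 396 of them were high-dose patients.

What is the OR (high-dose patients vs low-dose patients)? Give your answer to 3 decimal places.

high-dose patients without the outcome: 730 − 396 = 334
low-dose patients with the outcome: 465 − 396 = 69
low-dose patients without the outcome: 530 − 69 = 461
OR = (396 × 461) / (334 × 69) = 182556/23046 ≈ 7.921

7.921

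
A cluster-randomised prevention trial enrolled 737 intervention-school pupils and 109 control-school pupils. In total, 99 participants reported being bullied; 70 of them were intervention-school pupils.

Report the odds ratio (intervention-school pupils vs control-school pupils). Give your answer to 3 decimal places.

OR ≈ 0.290

intervention-school pupils without the outcome: 737 − 70 = 667
control-school pupils with the outcome: 99 − 70 = 29
control-school pupils without the outcome: 109 − 29 = 80
OR = (70 × 80) / (667 × 29) = 5600/19343 ≈ 0.290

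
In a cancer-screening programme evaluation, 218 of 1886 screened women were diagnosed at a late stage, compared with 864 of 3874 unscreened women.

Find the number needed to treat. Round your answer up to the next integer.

NNT ≈ 10

risk, screened women = 218/1886 = 0.115589
risk, unscreened women = 864/3874 = 0.223025
absolute risk difference = 0.107437
1 / 0.107437 = 9.308 → round up → 10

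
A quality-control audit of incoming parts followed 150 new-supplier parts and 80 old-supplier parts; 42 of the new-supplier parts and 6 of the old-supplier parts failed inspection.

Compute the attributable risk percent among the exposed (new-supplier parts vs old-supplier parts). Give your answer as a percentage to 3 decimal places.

73.214%

risk, new-supplier parts = 42/150 = 0.2800
risk, old-supplier parts = 6/80 = 0.0750
AR% = (0.2800 − 0.0750) / 0.2800 = 0.7321 → 73.214%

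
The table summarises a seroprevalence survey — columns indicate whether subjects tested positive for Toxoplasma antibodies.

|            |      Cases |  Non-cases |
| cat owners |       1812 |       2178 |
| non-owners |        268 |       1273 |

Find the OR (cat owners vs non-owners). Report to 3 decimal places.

odds, cat owners = 1812/2178 = 0.8320
odds, non-owners = 268/1273 = 0.2105
OR = 0.8320 / 0.2105 = 3.952

3.952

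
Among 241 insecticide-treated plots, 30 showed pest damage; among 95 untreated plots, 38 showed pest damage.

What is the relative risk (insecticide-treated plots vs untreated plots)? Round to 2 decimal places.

RR: 0.31

risk, insecticide-treated plots = 30/241 = 0.1245
risk, untreated plots = 38/95 = 0.4000
RR = 0.1245 / 0.4000 = 0.31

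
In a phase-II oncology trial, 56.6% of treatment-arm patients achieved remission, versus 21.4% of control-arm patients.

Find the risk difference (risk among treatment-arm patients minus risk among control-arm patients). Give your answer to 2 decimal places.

risk difference = 0.5660 − 0.2140 = 0.35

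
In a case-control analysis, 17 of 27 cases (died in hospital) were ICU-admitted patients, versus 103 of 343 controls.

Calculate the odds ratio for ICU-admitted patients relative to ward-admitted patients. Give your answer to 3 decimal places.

OR = (17 × 240) / (103 × 10) = 4080/1030 ≈ 3.961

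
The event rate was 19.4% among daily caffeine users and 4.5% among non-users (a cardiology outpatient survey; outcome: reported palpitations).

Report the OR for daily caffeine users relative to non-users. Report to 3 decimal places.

odds, daily caffeine users = 0.19400/0.80600 = 0.24069
odds, non-users = 0.04500/0.95500 = 0.04712
OR = 0.24069 / 0.04712 = 5.108

5.108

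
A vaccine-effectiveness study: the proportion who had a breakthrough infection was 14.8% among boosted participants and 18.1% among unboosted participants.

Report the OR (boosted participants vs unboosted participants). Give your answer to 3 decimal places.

0.786

odds, boosted participants = 0.1480/0.8520 = 0.1737
odds, unboosted participants = 0.1810/0.8190 = 0.2210
OR = 0.1737 / 0.2210 = 0.786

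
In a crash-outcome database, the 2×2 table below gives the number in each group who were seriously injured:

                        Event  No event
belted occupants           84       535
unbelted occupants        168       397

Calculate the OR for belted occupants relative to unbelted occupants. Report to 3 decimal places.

odds, belted occupants = 84/535 = 0.1570
odds, unbelted occupants = 168/397 = 0.4232
OR = 0.1570 / 0.4232 = 0.371

0.371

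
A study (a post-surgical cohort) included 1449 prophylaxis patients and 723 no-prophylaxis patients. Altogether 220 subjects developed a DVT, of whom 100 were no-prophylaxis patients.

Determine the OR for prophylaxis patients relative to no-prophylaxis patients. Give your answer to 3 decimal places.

prophylaxis patients with the outcome: 220 − 100 = 120
prophylaxis patients without the outcome: 1449 − 120 = 1329
no-prophylaxis patients without the outcome: 723 − 100 = 623
odds, prophylaxis patients = 120/1329 = 0.0903
odds, no-prophylaxis patients = 100/623 = 0.1605
OR = 0.0903 / 0.1605 = 0.563

OR: 0.563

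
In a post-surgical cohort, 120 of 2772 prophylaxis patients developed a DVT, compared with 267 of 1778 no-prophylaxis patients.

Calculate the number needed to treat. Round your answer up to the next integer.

risk, prophylaxis patients = 120/2772 = 0.043290
risk, no-prophylaxis patients = 267/1778 = 0.150169
absolute risk difference = 0.106879
1 / 0.106879 = 9.356 → round up → 10

NNT ≈ 10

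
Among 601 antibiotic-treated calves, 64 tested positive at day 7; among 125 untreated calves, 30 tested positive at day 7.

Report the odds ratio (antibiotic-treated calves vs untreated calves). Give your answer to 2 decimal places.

OR = (64 × 95) / (537 × 30) = 6080/16110 ≈ 0.38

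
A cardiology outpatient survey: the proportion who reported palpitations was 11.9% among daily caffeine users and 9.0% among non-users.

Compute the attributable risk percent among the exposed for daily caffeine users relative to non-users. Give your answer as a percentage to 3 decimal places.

AR% = (0.1190 − 0.0900) / 0.1190 = 0.2437 → 24.370%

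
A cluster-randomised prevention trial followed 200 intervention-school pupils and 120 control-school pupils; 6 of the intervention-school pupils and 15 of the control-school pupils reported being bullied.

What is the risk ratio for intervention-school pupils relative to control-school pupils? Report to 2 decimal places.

RR ≈ 0.24

risk, intervention-school pupils = 6/200 = 0.03000
risk, control-school pupils = 15/120 = 0.12500
RR = 0.03000 / 0.12500 = 0.24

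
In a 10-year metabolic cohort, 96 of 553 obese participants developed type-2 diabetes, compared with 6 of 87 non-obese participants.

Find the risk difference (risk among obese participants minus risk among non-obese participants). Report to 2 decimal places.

0.10

risk, obese participants = 96/553 = 0.1736
risk, non-obese participants = 6/87 = 0.0690
risk difference = 0.1736 − 0.0690 = 0.10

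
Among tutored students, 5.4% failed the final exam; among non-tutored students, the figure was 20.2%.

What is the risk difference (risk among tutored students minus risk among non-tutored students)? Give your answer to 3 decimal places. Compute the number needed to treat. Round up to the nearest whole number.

RD = -0.148; NNT = 7

risk difference = 0.0540 − 0.2020 = -0.148
absolute risk difference = 0.148000
1 / 0.148000 = 6.757 → round up → 7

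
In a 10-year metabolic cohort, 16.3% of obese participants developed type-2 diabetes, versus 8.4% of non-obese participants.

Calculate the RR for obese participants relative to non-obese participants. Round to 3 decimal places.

RR = 0.1630 / 0.0840 = 1.940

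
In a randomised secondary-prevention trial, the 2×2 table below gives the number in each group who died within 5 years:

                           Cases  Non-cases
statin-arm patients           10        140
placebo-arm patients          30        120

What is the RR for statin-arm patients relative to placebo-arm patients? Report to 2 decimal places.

risk, statin-arm patients = 10/150 = 0.0667
risk, placebo-arm patients = 30/150 = 0.2000
RR = 0.0667 / 0.2000 = 0.33

RR ≈ 0.33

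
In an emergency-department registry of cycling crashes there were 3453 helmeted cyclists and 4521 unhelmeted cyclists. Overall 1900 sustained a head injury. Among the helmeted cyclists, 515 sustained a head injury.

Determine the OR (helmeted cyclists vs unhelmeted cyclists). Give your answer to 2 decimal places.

OR: 0.40

helmeted cyclists without the outcome: 3453 − 515 = 2938
unhelmeted cyclists with the outcome: 1900 − 515 = 1385
unhelmeted cyclists without the outcome: 4521 − 1385 = 3136
OR = (515 × 3136) / (2938 × 1385) = 1615040/4069130 ≈ 0.40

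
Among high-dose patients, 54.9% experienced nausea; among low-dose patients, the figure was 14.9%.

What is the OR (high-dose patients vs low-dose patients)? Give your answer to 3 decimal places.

odds, high-dose patients = 0.5490/0.4510 = 1.2173
odds, low-dose patients = 0.1490/0.8510 = 0.1751
OR = 1.2173 / 0.1751 = 6.952

OR: 6.952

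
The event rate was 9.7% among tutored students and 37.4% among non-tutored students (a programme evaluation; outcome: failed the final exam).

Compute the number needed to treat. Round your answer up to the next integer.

NNT = 4

absolute risk difference = 0.277000
1 / 0.277000 = 3.610 → round up → 4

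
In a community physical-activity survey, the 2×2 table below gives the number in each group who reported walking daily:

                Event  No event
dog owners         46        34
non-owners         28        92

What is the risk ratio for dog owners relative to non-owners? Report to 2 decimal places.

2.46

risk, dog owners = 46/80 = 0.5750
risk, non-owners = 28/120 = 0.2333
RR = 0.5750 / 0.2333 = 2.46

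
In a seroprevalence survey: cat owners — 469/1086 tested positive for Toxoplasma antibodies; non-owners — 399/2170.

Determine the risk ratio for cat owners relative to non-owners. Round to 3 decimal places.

risk, cat owners = 469/1086 = 0.4319
risk, non-owners = 399/2170 = 0.1839
RR = 0.4319 / 0.1839 = 2.349

RR: 2.349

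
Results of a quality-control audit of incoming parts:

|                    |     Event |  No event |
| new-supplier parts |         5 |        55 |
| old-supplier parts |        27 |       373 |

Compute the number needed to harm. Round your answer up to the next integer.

64

risk, new-supplier parts = 5/60 = 0.083333
risk, old-supplier parts = 27/400 = 0.067500
absolute risk difference = 0.015833
1 / 0.015833 = 63.159 → round up → 64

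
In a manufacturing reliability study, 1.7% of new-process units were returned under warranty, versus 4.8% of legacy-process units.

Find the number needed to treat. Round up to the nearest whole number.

absolute risk difference = 0.031000
1 / 0.031000 = 32.258 → round up → 33

33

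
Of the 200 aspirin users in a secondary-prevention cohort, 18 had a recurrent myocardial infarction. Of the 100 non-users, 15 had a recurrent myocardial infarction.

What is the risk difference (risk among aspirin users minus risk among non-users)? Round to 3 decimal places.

RD = -0.060

risk, aspirin users = 18/200 = 0.0900
risk, non-users = 15/100 = 0.1500
risk difference = 0.0900 − 0.1500 = -0.060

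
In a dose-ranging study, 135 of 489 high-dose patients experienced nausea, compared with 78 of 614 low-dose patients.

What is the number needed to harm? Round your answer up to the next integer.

NNH = 7

risk, high-dose patients = 135/489 = 0.276074
risk, low-dose patients = 78/614 = 0.127036
absolute risk difference = 0.149038
1 / 0.149038 = 6.710 → round up → 7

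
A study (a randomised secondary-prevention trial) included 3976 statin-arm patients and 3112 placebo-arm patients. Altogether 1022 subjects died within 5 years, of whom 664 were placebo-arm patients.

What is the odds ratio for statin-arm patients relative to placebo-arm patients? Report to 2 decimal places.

OR: 0.36

statin-arm patients with the outcome: 1022 − 664 = 358
statin-arm patients without the outcome: 3976 − 358 = 3618
placebo-arm patients without the outcome: 3112 − 664 = 2448
odds, statin-arm patients = 358/3618 = 0.0989
odds, placebo-arm patients = 664/2448 = 0.2712
OR = 0.0989 / 0.2712 = 0.36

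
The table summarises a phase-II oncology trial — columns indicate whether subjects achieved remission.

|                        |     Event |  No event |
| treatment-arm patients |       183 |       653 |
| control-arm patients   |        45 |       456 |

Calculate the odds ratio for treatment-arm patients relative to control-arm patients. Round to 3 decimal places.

OR = (183 × 456) / (653 × 45) = 83448/29385 ≈ 2.840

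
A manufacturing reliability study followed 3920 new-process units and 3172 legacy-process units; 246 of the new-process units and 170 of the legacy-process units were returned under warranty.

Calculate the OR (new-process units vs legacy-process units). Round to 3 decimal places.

OR = (246 × 3002) / (3674 × 170) = 738492/624580 ≈ 1.182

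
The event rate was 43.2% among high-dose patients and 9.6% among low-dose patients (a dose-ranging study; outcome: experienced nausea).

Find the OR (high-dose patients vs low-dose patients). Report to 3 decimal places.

odds, high-dose patients = 0.4320/0.5680 = 0.7606
odds, low-dose patients = 0.0960/0.9040 = 0.1062
OR = 0.7606 / 0.1062 = 7.162

7.162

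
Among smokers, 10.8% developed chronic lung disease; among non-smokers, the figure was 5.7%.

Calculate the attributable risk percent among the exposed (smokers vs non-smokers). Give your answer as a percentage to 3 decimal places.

AR% = (0.1080 − 0.0570) / 0.1080 = 0.4722 → 47.222%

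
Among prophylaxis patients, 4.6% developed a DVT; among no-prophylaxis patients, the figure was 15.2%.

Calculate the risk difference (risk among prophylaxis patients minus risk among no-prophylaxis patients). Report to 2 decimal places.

risk difference = 0.04600 − 0.15200 = -0.11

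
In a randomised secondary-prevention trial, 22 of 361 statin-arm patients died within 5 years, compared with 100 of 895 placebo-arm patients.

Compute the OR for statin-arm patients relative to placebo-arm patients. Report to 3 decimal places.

odds, statin-arm patients = 22/339 = 0.0649
odds, placebo-arm patients = 100/795 = 0.1258
OR = 0.0649 / 0.1258 = 0.516

OR: 0.516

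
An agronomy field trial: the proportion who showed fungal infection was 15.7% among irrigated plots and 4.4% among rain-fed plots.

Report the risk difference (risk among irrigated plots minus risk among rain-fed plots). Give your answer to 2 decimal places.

risk difference = 0.15700 − 0.04400 = 0.11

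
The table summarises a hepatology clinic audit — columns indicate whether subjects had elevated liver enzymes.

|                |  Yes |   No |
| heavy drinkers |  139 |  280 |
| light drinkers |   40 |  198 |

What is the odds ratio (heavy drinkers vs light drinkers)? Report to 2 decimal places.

OR = (139 × 198) / (280 × 40) = 27522/11200 ≈ 2.46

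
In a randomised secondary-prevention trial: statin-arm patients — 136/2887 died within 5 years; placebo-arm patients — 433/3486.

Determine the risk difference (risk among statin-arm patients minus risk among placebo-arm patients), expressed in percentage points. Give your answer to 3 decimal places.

-7.710

risk, statin-arm patients = 136/2887 = 0.04711
risk, placebo-arm patients = 433/3486 = 0.12421
risk difference = 0.04711 − 0.12421 = -0.07710 → -7.710 percentage points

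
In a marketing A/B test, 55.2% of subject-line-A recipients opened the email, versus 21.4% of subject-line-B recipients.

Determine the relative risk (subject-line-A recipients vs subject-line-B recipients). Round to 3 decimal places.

RR = 0.5520 / 0.2140 = 2.579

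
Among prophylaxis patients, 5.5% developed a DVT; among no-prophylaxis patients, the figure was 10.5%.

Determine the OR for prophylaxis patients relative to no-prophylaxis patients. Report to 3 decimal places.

OR = 0.496

odds, prophylaxis patients = 0.0550/0.9450 = 0.0582
odds, no-prophylaxis patients = 0.1050/0.8950 = 0.1173
OR = 0.0582 / 0.1173 = 0.496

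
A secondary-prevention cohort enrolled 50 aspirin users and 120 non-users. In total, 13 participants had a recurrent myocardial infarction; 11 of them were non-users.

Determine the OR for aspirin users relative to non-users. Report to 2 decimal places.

OR: 0.41

aspirin users with the outcome: 13 − 11 = 2
aspirin users without the outcome: 50 − 2 = 48
non-users without the outcome: 120 − 11 = 109
OR = (2 × 109) / (48 × 11) = 218/528 ≈ 0.41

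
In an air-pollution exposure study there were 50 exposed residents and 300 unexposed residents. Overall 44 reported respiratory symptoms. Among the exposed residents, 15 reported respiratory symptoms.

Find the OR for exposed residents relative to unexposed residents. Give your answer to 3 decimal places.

exposed residents without the outcome: 50 − 15 = 35
unexposed residents with the outcome: 44 − 15 = 29
unexposed residents without the outcome: 300 − 29 = 271
OR = (15 × 271) / (35 × 29) = 4065/1015 ≈ 4.005

OR: 4.005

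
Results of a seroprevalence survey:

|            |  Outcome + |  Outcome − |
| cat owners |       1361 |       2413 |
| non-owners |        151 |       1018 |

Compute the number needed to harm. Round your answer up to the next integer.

risk, cat owners = 1361/3774 = 0.360625
risk, non-owners = 151/1169 = 0.129170
absolute risk difference = 0.231455
1 / 0.231455 = 4.320 → round up → 5

NNH ≈ 5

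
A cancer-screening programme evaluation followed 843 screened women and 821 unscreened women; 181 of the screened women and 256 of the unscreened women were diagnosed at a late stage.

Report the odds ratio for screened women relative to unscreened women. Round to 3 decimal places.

OR = (181 × 565) / (662 × 256) = 102265/169472 ≈ 0.603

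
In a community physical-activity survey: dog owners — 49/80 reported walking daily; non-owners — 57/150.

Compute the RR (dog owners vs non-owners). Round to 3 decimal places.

RR ≈ 1.612

risk, dog owners = 49/80 = 0.6125
risk, non-owners = 57/150 = 0.3800
RR = 0.6125 / 0.3800 = 1.612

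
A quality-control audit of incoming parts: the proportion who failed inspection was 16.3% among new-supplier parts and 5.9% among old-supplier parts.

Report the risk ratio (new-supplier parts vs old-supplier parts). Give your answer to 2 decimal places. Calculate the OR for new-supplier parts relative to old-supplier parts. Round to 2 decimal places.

RR = 2.76; OR = 3.11

RR = 0.1630 / 0.0590 = 2.76
odds, new-supplier parts = 0.1630/0.8370 = 0.1947
odds, old-supplier parts = 0.0590/0.9410 = 0.0627
OR = 0.1947 / 0.0627 = 3.11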